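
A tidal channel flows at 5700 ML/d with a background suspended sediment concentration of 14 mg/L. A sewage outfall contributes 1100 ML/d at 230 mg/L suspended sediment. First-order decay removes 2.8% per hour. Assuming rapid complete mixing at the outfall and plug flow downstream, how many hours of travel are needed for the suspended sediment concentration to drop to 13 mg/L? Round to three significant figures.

After mixing, C = (5700·14.00 + 1100·230.0) / 6800 = 332800/6800 = 48.94 mg/L.
2.8%/h lost → k = −ln(1 − 0.028) = 0.02840 h⁻¹.
48.94·exp(−k·t) = 13 → t = ln(48.94/13)/k = 168000 s = 46.68 h.

46.7 h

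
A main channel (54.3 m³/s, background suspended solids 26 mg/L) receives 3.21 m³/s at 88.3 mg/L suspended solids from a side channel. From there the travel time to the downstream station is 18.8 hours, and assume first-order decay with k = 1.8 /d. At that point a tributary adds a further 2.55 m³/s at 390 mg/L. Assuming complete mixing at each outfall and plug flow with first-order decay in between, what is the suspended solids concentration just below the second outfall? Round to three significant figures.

23.4 mg/L

Mixed concentration C = ΣQC/ΣQ = (54.30·26.00 + 3.210·88.30) / 57.51 = 1695/57.51 = 29.48 mg/L; combined flow 57.51 m³/s.
After decay, C = 29.48 × e^(−kt) = 29.48 × 0.2441 = 7.197 mg/L.
At the second outfall, C = (57.51·7.197 + 2.550·390.0) / (57.51 + 2.550) = 23.45 mg/L.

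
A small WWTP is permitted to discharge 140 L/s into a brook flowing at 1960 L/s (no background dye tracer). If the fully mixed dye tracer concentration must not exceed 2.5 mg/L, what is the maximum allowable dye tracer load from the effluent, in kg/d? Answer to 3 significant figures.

454 kg/d

Mass balance at the limit: 1960·0 + 140.0·Cₑ = 2100·2.5 → Cₑ = 37.50 mg/L.
140.0 L/s = 0.1400 m³/s. Load = 0.1400 m³/s × 37.50 g/m³ × 86 400 s/d = 453.6 kg/d.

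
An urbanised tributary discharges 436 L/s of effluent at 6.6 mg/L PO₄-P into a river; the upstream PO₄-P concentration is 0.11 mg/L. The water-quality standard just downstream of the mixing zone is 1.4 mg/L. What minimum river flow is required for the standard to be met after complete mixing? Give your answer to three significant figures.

1760 L/s

Set C_mix = 1.4: (Q·0.1100 + 436.0·6.600) / (Q + 436.0) = 1.4
→ Q = 436.0·(6.600 − 1.4)/(1.4 − 0.1100) = 1758 L/s.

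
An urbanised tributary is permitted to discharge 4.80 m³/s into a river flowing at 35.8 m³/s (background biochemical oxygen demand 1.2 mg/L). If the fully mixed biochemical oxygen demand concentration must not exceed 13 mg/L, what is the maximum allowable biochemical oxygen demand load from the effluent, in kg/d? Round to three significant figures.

41900 kg/d

Mass balance at the limit: 35.80·1.200 + 4.800·Cₑ = 40.60·13 → Cₑ = 101.0 mg/L.
Load = 4.800 m³/s × 101.0 g/m³ × 86 400 s/d = 41890 kg/d.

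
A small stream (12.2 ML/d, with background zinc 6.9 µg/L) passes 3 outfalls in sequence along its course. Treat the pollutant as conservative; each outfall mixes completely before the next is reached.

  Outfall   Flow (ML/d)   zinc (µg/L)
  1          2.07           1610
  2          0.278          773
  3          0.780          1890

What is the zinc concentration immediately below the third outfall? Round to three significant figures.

333 µg/L

After outfall 1: Q = 12.20 + 2.070 = 14.27 ML/d; C = (12.20·6.900 + 2.070·1610)/14.27 = 239.4 µg/L.
After outfall 2: Q = 14.27 + 0.2780 = 14.55 ML/d; C = (14.27·239.4 + 0.2780·773.0)/14.55 = 249.6 µg/L.
After outfall 3: Q = 14.55 + 0.7800 = 15.33 ML/d; C = (14.55·249.6 + 0.7800·1890)/15.33 = 333.1 µg/L.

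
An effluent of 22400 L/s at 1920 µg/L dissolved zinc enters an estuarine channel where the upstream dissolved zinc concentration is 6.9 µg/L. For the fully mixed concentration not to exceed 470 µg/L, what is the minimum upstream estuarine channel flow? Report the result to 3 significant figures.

Set C_mix = 470: (Q·6.900 + 22400·1920) / (Q + 22400) = 470
→ Q = 22400·(1920 − 470)/(470 − 6.900) = 70140 L/s.

70100 L/s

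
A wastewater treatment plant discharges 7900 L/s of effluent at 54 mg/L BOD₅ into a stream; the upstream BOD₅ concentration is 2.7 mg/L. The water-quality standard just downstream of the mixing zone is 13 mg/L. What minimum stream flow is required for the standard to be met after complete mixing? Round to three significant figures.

Set C_mix = 13: (Q·2.700 + 7900·54.00) / (Q + 7900) = 13
→ Q = 7900·(54.00 − 13)/(13 − 2.700) = 31450 L/s.

31400 L/s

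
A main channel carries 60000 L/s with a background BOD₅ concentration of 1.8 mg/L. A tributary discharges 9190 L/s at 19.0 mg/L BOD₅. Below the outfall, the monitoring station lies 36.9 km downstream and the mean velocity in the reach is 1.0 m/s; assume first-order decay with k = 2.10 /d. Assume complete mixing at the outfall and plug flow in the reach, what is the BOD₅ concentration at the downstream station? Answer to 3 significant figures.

After mixing, C = (60000·1.800 + 9190·19.00) / 69190 = 282600/69190 = 4.085 mg/L.
Travel time t = 36.9·1000 / 1.0 = 36900 s = 10.25 h.
After decay, C = 4.085 × e^(−kt) = 4.085 × 0.4078 = 1.666 mg/L.

1.67 mg/L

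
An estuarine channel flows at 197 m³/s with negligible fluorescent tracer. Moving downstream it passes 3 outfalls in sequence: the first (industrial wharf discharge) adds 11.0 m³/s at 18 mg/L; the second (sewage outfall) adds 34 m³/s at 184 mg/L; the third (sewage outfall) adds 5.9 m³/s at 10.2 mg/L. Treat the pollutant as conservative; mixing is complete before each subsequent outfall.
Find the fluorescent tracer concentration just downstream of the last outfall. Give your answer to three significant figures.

After outfall 1: Q = 197.0 + 11.00 = 208.0 m³/s; C = (197.0·0 + 11.00·18.00)/208.0 = 0.9519 mg/L.
After outfall 2: Q = 208.0 + 34.00 = 242.0 m³/s; C = (208.0·0.9519 + 34.00·184.0)/242.0 = 26.67 mg/L.
After outfall 3: Q = 242.0 + 5.900 = 247.9 m³/s; C = (242.0·26.67 + 5.900·10.20)/247.9 = 26.28 mg/L.

26.3 mg/L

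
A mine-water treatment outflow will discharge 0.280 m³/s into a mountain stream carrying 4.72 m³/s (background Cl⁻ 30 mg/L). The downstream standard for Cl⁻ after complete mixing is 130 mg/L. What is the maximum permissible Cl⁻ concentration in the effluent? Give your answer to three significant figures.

At the limit, (Qr·Cr + Qe·Cₑ)/(Qr + Qe) = 130:
Cₑ = (5.000·130 − 4.720·30.00) / 0.2800 = 1816 mg/L.

1820 mg/L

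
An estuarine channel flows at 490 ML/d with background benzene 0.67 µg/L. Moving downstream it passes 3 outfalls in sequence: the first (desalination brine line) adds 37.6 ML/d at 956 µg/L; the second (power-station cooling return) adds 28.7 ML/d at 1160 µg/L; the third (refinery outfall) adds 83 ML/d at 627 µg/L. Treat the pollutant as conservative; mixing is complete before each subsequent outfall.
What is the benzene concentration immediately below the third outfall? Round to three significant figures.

190 µg/L

After outfall 1: Q = 490.0 + 37.60 = 527.6 ML/d; C = (490.0·0.6700 + 37.60·956.0)/527.6 = 68.75 µg/L.
After outfall 2: Q = 527.6 + 28.70 = 556.3 ML/d; C = (527.6·68.75 + 28.70·1160)/556.3 = 125.1 µg/L.
After outfall 3: Q = 556.3 + 83.00 = 639.3 ML/d; C = (556.3·125.1 + 83.00·627.0)/639.3 = 190.2 µg/L.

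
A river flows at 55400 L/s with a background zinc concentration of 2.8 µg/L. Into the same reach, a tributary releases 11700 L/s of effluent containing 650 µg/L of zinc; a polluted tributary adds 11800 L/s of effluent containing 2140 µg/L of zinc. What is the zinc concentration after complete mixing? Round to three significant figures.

418 µg/L

Mass balance: C = (55400·2.800 + 11700·650.0 + 11800·2140) / 78900 = 33010000/78900 = 418.4 µg/L.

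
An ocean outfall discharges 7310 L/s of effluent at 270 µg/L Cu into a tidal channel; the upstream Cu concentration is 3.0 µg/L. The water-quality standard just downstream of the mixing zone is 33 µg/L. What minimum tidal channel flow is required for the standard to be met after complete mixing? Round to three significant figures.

Set C_mix = 33: (Q·3.000 + 7310·270.0) / (Q + 7310) = 33
→ Q = 7310·(270.0 − 33)/(33 − 3.000) = 57750 L/s.

57700 L/s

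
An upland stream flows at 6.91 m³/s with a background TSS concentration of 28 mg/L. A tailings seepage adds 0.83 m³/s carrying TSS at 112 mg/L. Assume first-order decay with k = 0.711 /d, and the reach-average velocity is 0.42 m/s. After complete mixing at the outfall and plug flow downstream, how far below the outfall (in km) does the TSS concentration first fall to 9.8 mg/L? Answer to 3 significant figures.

After mixing, C = (6.910·28.00 + 0.8300·112.0) / 7.740 = 286.4/7.740 = 37.01 mg/L.
Set 37.01·exp(−k·t) = 9.8 → t = ln(37.01/9.8)/k = 161500 s = 44.85 h.
Distance = v·t = 0.42·161500 = 67820 m = 67.82 km.

67.8 km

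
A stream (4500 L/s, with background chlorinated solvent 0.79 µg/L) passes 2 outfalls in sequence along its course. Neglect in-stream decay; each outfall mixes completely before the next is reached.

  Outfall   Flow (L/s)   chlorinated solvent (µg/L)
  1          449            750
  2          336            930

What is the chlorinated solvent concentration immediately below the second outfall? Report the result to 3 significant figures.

Outfall 1: combined Q = 4949 L/s; C = (4500·0.7900 + 449.0·750.0)/4949 = 68.76 µg/L.
Outfall 2: combined Q = 5285 L/s; C = (4949·68.76 + 336.0·930.0)/5285 = 123.5 µg/L.

124 µg/L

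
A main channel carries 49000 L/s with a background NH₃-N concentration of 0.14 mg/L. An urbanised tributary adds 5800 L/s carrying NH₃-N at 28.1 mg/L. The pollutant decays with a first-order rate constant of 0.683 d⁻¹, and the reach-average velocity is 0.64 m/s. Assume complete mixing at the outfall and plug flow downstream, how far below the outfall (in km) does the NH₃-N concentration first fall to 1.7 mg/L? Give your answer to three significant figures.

48.6 km

After mixing, C = (49000·0.1400 + 5800·28.10) / 54800 = 169800/54800 = 3.099 mg/L.
Set 3.099·exp(−k·t) = 1.7 → t = ln(3.099/1.7)/k = 75970 s = 21.10 h.
Distance = v·t = 0.64·75970 = 48620 m = 48.62 km.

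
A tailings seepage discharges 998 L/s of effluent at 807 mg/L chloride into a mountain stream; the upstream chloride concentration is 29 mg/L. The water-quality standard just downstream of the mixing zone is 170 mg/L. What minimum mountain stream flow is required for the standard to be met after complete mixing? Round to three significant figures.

4510 L/s

Set C_mix = 170: (Q·29.00 + 998.0·807.0) / (Q + 998.0) = 170
→ Q = 998.0·(807.0 − 170)/(170 − 29.00) = 4509 L/s.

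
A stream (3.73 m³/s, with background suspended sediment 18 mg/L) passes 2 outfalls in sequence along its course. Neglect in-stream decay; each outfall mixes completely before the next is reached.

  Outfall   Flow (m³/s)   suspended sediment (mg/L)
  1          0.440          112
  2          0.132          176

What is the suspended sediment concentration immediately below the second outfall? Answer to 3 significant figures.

After outfall 1: Q = 3.730 + 0.4400 = 4.170 m³/s; C = (3.730·18.00 + 0.4400·112.0)/4.170 = 27.92 mg/L.
After outfall 2: Q = 4.170 + 0.1320 = 4.302 m³/s; C = (4.170·27.92 + 0.1320·176.0)/4.302 = 32.46 mg/L.

32.5 mg/L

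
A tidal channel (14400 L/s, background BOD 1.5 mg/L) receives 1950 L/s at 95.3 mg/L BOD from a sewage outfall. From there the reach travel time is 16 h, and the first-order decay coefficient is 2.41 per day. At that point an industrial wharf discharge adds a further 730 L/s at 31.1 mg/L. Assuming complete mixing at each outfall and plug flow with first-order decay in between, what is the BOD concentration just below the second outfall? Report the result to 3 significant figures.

Mass balance: C = (14400·1.500 + 1950·95.30) / 16350 = 207400/16350 = 12.69 mg/L; combined flow 16350 L/s.
After decay, C = 12.69 × e^(−kt) = 12.69 × 0.2006 = 2.544 mg/L.
Second outfall: C = (16350·2.544 + 730.0·31.10)/17080 = 3.765 mg/L.

3.76 mg/L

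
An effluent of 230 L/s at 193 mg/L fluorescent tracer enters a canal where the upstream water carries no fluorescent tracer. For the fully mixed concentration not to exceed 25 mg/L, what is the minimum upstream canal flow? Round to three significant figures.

Set C_mix = 25: (Q·0 + 230.0·193.0) / (Q + 230.0) = 25
→ Q = 230.0·(193.0 − 25)/(25 − 0) = 1546 L/s.

1550 L/s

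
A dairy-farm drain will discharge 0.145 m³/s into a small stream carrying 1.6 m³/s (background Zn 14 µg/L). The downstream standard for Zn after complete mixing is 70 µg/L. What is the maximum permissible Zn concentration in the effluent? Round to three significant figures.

At the limit, (Qr·Cr + Qe·Cₑ)/(Qr + Qe) = 70:
Cₑ = (1.745·70 − 1.600·14.00) / 0.1450 = 687.9 µg/L.

688 µg/L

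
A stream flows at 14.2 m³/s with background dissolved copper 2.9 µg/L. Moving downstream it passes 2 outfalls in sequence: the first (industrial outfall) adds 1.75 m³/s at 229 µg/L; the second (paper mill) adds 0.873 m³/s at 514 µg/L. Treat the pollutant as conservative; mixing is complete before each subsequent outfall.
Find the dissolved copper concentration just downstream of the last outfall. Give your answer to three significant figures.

Outfall 1: combined Q = 15.95 m³/s; C = (14.20·2.900 + 1.750·229.0)/15.95 = 27.71 µg/L.
Outfall 2: combined Q = 16.82 m³/s; C = (15.95·27.71 + 0.8730·514.0)/16.82 = 52.94 µg/L.

52.9 µg/L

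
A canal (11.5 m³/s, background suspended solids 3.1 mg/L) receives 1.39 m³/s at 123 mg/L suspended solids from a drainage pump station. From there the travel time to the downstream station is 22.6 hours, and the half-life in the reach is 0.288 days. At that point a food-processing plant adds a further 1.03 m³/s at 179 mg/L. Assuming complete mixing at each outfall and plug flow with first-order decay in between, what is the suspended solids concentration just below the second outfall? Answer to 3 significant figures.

Conservation of mass: C = (11.50·3.100 + 1.390·123.0) / 12.89 = 206.6/12.89 = 16.03 mg/L; combined flow 12.89 m³/s.
Half-life 0.288 d → k = ln 2 / 0.288 = 2.407 d⁻¹.
Decay over the reach: 16.03·exp(−kt) = 16.03·0.1037 = 1.662 mg/L.
At the second outfall, C = (12.89·1.662 + 1.030·179.0) / (12.89 + 1.030) = 14.78 mg/L.

14.8 mg/L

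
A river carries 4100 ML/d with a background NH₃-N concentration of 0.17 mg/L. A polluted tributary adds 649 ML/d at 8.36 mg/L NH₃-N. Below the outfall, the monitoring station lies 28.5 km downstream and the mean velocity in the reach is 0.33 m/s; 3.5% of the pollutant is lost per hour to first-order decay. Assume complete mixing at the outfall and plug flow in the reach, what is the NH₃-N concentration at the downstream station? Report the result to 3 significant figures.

0.548 mg/L

Mass balance: C = (4100·0.1700 + 649.0·8.360) / 4749 = 6123/4749 = 1.289 mg/L.
Travel time t = 28.5·1000 / 0.33 = 86360 s = 23.99 h.
3.5%/h lost → k = −ln(1 − 0.035) = 0.03563 h⁻¹.
First-order decay: C = 1.289·exp(−k·t) = 1.289·0.4254 = 0.5485 mg/L.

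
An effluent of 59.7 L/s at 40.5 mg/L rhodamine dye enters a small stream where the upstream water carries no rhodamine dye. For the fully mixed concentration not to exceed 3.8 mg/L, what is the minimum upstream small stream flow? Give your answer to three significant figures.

Set C_mix = 3.8: (Q·0 + 59.70·40.50) / (Q + 59.70) = 3.8
→ Q = 59.70·(40.50 − 3.8)/(3.8 − 0) = 576.6 L/s.

577 L/s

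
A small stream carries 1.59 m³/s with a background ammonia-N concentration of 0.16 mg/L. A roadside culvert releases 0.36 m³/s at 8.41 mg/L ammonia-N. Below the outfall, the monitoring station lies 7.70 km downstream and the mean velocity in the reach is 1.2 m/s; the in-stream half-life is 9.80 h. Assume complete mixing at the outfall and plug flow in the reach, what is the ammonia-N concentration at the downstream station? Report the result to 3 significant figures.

Mixed concentration C = ΣQC/ΣQ = (1.590·0.1600 + 0.3600·8.410) / 1.950 = 3.282/1.950 = 1.683 mg/L.
Travel time t = 7.70·1000 / 1.2 = 6417 s = 1.782 h.
Half-life 9.80 h → k = ln 2 / 9.80 = 0.07073 h⁻¹ = 1.698 d⁻¹.
First-order decay: C = 1.683·exp(−k·t) = 1.683·0.8816 = 1.484 mg/L.

1.48 mg/L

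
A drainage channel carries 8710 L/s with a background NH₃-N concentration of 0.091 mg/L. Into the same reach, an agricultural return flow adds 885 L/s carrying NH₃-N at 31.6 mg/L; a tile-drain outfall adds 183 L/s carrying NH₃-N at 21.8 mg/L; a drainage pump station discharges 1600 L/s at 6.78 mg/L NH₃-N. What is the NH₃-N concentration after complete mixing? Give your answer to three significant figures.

Conservation of mass: C = (8710·0.09100 + 885.0·31.60 + 183.0·21.80 + 1600·6.780) / 11380 = 43600/11380 = 3.832 mg/L.

3.83 mg/L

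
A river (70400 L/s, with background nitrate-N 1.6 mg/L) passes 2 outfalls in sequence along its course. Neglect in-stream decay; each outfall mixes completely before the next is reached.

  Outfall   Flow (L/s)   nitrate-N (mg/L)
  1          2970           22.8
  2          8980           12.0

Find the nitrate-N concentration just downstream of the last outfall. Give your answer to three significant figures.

3.50 mg/L

Outfall 1: combined Q = 73370 L/s; C = (70400·1.600 + 2970·22.80)/73370 = 2.458 mg/L.
Outfall 2: combined Q = 82350 L/s; C = (73370·2.458 + 8980·12.00)/82350 = 3.499 mg/L.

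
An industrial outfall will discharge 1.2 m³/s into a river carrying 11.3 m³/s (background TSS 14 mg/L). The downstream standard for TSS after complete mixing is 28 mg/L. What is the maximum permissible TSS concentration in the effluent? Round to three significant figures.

160 mg/L

At the limit, (Qr·Cr + Qe·Cₑ)/(Qr + Qe) = 28:
Cₑ = (12.50·28 − 11.30·14.00) / 1.200 = 159.8 mg/L.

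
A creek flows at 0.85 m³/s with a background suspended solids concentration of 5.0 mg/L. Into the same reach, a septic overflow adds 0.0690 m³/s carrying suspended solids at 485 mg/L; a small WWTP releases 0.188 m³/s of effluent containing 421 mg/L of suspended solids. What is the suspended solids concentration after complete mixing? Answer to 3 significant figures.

106 mg/L

Flow-weighted average: C = (0.8500·5.000 + 0.06900·485.0 + 0.1880·421.0) / 1.107 = 116.9/1.107 = 105.6 mg/L.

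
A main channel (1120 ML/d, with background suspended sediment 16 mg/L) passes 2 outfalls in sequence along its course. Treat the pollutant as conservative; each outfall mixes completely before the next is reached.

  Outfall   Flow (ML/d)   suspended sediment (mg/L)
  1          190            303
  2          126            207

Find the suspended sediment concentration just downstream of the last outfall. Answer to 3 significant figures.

After outfall 1: Q = 1120 + 190.0 = 1310 ML/d; C = (1120·16.00 + 190.0·303.0)/1310 = 57.63 mg/L.
After outfall 2: Q = 1310 + 126.0 = 1436 ML/d; C = (1310·57.63 + 126.0·207.0)/1436 = 70.73 mg/L.

70.7 mg/L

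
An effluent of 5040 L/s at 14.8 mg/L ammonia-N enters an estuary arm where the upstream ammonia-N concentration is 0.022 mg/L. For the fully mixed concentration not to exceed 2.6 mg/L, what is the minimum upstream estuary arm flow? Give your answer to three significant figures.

Set C_mix = 2.6: (Q·0.02200 + 5040·14.80) / (Q + 5040) = 2.6
→ Q = 5040·(14.80 − 2.6)/(2.6 − 0.02200) = 23850 L/s.

23900 L/s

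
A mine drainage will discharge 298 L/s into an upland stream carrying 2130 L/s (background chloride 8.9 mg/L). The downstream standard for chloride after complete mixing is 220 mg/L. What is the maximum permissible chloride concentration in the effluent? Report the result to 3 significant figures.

At the limit, (Qr·Cr + Qe·Cₑ)/(Qr + Qe) = 220:
Cₑ = (2428·220 − 2130·8.900) / 298.0 = 1729 mg/L.

1730 mg/L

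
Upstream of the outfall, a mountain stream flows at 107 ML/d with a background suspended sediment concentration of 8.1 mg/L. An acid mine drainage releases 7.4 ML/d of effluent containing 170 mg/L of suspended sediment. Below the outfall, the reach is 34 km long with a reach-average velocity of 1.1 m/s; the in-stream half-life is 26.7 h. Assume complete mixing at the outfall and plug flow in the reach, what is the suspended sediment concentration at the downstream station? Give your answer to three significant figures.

Mixed concentration C = ΣQC/ΣQ = (107.0·8.100 + 7.400·170.0) / 114.4 = 2125/114.4 = 18.57 mg/L.
Travel time t = 34·1000 / 1.1 = 30910 s = 8.586 h.
Half-life 26.7 h → k = ln 2 / 26.7 = 0.02596 h⁻¹ = 0.6231 d⁻¹.
Applying C = C₀e^(−kt): 18.57 × 0.8002 = 14.86 mg/L.

14.9 mg/L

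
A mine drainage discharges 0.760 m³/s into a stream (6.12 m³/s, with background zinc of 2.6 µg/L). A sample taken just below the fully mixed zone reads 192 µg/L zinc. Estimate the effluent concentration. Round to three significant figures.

1720 µg/L

Mass balance: 6.120·2.600 + 0.7600·Cₑ = 6.880·192.0
→ Cₑ = (6.880·192.0 − 6.120·2.600) / 0.7600 = 1717 µg/L.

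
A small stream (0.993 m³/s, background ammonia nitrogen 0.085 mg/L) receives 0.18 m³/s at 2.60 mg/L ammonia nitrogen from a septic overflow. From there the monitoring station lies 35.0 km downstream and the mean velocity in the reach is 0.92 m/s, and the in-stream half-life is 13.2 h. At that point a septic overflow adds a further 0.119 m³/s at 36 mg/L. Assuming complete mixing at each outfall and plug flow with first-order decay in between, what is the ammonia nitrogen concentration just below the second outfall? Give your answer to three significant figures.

Flow-weighted average: C = (0.9930·0.08500 + 0.1800·2.600) / 1.173 = 0.5524/1.173 = 0.4709 mg/L; combined flow 1.173 m³/s.
Travel time t = 35.0·1000 / 0.92 = 38040 s = 10.57 h.
Half-life 13.2 h → k = ln 2 / 13.2 = 0.05251 h⁻¹ = 1.260 d⁻¹.
First-order decay: C = 0.4709·exp(−k·t) = 0.4709·0.5741 = 0.2704 mg/L.
At the second outfall, C = (1.173·0.2704 + 0.1190·36.00) / (1.173 + 0.1190) = 3.561 mg/L.

3.56 mg/L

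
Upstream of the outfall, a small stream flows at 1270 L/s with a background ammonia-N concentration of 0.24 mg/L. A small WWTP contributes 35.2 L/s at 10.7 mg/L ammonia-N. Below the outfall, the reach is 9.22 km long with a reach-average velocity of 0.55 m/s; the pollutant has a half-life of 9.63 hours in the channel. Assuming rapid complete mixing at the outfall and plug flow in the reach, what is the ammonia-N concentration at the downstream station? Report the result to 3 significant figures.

Mixed concentration C = ΣQC/ΣQ = (1270·0.2400 + 35.20·10.70) / 1305 = 681.4/1305 = 0.5221 mg/L.
Travel time t = 9.22·1000 / 0.55 = 16760 s = 4.657 h.
Half-life 9.63 h → k = ln 2 / 9.63 = 0.07198 h⁻¹ = 1.727 d⁻¹.
After decay, C = 0.5221 × e^(−kt) = 0.5221 × 0.7152 = 0.3734 mg/L.

0.373 mg/L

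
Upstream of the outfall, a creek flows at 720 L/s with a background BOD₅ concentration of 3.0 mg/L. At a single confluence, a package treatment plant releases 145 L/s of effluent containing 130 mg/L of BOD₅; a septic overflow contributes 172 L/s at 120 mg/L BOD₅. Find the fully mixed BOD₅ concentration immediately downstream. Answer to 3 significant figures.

40.2 mg/L

Mixed concentration C = ΣQC/ΣQ = (720.0·3.000 + 145.0·130.0 + 172.0·120.0) / 1037 = 41650/1037 = 40.16 mg/L.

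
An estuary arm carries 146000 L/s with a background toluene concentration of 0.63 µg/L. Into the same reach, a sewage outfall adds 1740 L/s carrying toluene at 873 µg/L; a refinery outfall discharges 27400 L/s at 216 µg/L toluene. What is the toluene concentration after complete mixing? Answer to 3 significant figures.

Flow-weighted average: C = (146000·0.6300 + 1740·873.0 + 27400·216.0) / 175100 = 7529000/175100 = 42.99 µg/L.

43.0 µg/L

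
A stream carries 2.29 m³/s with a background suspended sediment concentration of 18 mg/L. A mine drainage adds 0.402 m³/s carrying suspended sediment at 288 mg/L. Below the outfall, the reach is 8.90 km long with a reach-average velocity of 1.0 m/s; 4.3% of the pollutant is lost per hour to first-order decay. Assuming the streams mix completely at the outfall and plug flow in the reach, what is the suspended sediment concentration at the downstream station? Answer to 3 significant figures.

After mixing, C = (2.290·18.00 + 0.4020·288.0) / 2.692 = 157.0/2.692 = 58.32 mg/L.
Travel time t = 8.90·1000 / 1.0 = 8900 s = 2.472 h.
4.3%/h lost → k = −ln(1 − 0.043) = 0.04395 h⁻¹.
First-order decay: C = 58.32·exp(−k·t) = 58.32·0.8970 = 52.31 mg/L.

52.3 mg/L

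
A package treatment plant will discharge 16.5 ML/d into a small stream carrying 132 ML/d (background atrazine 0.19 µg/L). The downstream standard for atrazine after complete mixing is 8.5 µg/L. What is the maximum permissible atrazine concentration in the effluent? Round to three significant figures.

At the limit, (Qr·Cr + Qe·Cₑ)/(Qr + Qe) = 8.5:
Cₑ = (148.5·8.5 − 132.0·0.1900) / 16.50 = 74.98 µg/L.

75.0 µg/L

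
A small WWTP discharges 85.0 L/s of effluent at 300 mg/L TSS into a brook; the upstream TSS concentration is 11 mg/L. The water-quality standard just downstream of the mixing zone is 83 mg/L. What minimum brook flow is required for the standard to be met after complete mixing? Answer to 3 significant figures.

256 L/s

Set C_mix = 83: (Q·11.00 + 85.00·300.0) / (Q + 85.00) = 83
→ Q = 85.00·(300.0 − 83)/(83 − 11.00) = 256.2 L/s.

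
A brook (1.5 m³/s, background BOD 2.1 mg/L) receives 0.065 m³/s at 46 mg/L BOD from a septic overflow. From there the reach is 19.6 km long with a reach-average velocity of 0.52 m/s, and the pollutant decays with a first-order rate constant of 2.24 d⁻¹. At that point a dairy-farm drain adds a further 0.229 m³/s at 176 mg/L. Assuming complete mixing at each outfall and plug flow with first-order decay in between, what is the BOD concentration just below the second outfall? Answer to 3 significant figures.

Mass balance: C = (1.500·2.100 + 0.06500·46.00) / 1.565 = 6.140/1.565 = 3.923 mg/L; combined flow 1.565 m³/s.
Travel time t = 19.6·1000 / 0.52 = 37690 s = 10.47 h.
After decay, C = 3.923 × e^(−kt) = 3.923 × 0.3764 = 1.477 mg/L.
At the second outfall, C = (1.565·1.477 + 0.2290·176.0) / (1.565 + 0.2290) = 23.75 mg/L.

23.8 mg/L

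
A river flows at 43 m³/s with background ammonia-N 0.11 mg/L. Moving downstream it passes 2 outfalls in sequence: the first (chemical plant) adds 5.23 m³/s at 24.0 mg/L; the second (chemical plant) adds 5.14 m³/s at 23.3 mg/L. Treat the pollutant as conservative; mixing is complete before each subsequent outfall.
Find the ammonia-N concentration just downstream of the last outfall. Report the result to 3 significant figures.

Outfall 1: combined Q = 48.23 m³/s; C = (43.00·0.1100 + 5.230·24.00)/48.23 = 2.701 mg/L.
Outfall 2: combined Q = 53.37 m³/s; C = (48.23·2.701 + 5.140·23.30)/53.37 = 4.685 mg/L.

4.68 mg/L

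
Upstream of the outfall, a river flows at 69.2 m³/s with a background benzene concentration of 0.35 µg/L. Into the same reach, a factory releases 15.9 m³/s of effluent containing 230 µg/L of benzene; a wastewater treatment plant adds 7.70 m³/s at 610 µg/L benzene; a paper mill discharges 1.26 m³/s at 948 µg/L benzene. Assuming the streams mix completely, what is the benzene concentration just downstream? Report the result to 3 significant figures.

After mixing, C = (69.20·0.3500 + 15.90·230.0 + 7.700·610.0 + 1.260·948.0) / 94.06 = 9573/94.06 = 101.8 µg/L.

102 µg/L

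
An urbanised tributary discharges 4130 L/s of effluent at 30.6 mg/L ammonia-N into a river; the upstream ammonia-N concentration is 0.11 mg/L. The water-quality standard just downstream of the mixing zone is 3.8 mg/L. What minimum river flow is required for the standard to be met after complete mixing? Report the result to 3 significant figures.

Set C_mix = 3.8: (Q·0.1100 + 4130·30.60) / (Q + 4130) = 3.8
→ Q = 4130·(30.60 − 3.8)/(3.8 − 0.1100) = 30000 L/s.

30000 L/s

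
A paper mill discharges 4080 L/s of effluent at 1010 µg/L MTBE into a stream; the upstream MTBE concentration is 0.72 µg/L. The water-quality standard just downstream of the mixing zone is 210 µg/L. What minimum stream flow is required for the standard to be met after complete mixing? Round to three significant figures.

Set C_mix = 210: (Q·0.7200 + 4080·1010) / (Q + 4080) = 210
→ Q = 4080·(1010 − 210)/(210 − 0.7200) = 15600 L/s.

15600 L/s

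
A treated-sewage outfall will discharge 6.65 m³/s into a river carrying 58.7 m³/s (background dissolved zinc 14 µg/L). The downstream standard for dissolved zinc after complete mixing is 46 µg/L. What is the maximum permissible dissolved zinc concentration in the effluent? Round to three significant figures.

328 µg/L

At the limit, (Qr·Cr + Qe·Cₑ)/(Qr + Qe) = 46:
Cₑ = (65.35·46 − 58.70·14.00) / 6.650 = 328.5 µg/L.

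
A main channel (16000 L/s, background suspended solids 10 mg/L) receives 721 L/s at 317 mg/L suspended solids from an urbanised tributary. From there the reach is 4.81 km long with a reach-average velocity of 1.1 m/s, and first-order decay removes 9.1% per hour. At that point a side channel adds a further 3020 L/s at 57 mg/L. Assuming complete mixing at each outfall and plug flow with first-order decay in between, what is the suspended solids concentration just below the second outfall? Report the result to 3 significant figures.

Mixed concentration C = ΣQC/ΣQ = (16000·10.00 + 721.0·317.0) / 16720 = 388600/16720 = 23.24 mg/L; combined flow 16720 L/s.
Travel time t = 4.81·1000 / 1.1 = 4373 s = 1.215 h.
9.1%/h lost → k = −ln(1 − 0.091) = 0.09541 h⁻¹.
First-order decay: C = 23.24·exp(−k·t) = 23.24·0.8906 = 20.69 mg/L.
Second outfall: C = (16720·20.69 + 3020·57.00)/19740 = 26.25 mg/L.

26.2 mg/L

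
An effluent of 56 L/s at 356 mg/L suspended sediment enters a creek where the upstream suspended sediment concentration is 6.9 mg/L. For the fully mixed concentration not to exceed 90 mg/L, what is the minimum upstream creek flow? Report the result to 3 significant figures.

179 L/s

Set C_mix = 90: (Q·6.900 + 56.00·356.0) / (Q + 56.00) = 90
→ Q = 56.00·(356.0 − 90)/(90 − 6.900) = 179.3 L/s.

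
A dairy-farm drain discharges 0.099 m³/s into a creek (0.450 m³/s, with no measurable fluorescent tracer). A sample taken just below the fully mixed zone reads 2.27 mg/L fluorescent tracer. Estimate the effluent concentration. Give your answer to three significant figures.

Mass balance: 0.4500·0 + 0.09900·Cₑ = 0.5490·2.270
→ Cₑ = (0.5490·2.270 − 0.4500·0) / 0.09900 = 12.59 mg/L.

12.6 mg/L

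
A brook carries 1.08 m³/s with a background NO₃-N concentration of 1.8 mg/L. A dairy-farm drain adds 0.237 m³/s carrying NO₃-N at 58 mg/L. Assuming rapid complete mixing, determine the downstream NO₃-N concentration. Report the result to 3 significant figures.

Conservation of mass: C = (1.080·1.800 + 0.2370·58.00) / 1.317 = 15.69/1.317 = 11.91 mg/L.

11.9 mg/L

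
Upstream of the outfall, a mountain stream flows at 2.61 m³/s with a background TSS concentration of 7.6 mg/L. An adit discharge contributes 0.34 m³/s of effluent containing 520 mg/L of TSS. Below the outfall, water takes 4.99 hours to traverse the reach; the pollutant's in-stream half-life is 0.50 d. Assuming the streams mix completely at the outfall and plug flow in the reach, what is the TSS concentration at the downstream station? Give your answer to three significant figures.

50.0 mg/L

Flow-weighted average: C = (2.610·7.600 + 0.3400·520.0) / 2.950 = 196.6/2.950 = 66.66 mg/L.
Half-life 0.50 d → k = ln 2 / 0.50 = 1.386 d⁻¹.
Applying C = C₀e^(−kt): 66.66 × 0.7496 = 49.96 mg/L.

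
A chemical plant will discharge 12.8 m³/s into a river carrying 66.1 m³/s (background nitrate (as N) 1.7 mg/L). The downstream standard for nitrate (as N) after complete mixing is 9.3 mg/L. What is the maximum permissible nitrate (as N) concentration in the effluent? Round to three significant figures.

At the limit, (Qr·Cr + Qe·Cₑ)/(Qr + Qe) = 9.3:
Cₑ = (78.90·9.3 − 66.10·1.700) / 12.80 = 48.55 mg/L.

48.5 mg/L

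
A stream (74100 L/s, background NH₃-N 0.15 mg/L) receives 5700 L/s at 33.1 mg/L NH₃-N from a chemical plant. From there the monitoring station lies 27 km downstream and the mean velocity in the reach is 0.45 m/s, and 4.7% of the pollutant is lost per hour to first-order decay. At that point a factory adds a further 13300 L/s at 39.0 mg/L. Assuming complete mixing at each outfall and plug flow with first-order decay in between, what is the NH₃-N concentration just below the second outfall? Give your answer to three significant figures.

6.53 mg/L

Mixed concentration C = ΣQC/ΣQ = (74100·0.1500 + 5700·33.10) / 79800 = 199800/79800 = 2.504 mg/L; combined flow 79800 L/s.
Travel time t = 27·1000 / 0.45 = 60000 s = 16.67 h.
4.7%/h lost → k = −ln(1 − 0.047) = 0.04814 h⁻¹.
First-order decay: C = 2.504·exp(−k·t) = 2.504·0.4483 = 1.122 mg/L.
Second outfall: C = (79800·1.122 + 13300·39.00)/93100 = 6.533 mg/L.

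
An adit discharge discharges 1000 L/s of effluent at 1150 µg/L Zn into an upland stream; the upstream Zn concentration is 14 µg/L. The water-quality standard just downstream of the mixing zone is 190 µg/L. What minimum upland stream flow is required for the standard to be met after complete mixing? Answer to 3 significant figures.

Set C_mix = 190: (Q·14.00 + 1000·1150) / (Q + 1000) = 190
→ Q = 1000·(1150 − 190)/(190 − 14.00) = 5455 L/s.

5450 L/s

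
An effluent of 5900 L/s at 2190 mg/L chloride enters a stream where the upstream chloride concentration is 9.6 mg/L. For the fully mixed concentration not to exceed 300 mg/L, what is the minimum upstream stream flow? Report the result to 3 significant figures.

38400 L/s

Set C_mix = 300: (Q·9.600 + 5900·2190) / (Q + 5900) = 300
→ Q = 5900·(2190 − 300)/(300 − 9.600) = 38400 L/s.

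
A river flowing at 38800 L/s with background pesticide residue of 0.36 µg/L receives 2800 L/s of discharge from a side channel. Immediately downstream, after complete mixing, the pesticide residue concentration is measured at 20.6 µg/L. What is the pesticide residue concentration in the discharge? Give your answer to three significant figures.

Mass balance: 38800·0.3600 + 2800·Cₑ = 41600·20.60
→ Cₑ = (41600·20.60 − 38800·0.3600) / 2800 = 301.1 µg/L.

301 µg/L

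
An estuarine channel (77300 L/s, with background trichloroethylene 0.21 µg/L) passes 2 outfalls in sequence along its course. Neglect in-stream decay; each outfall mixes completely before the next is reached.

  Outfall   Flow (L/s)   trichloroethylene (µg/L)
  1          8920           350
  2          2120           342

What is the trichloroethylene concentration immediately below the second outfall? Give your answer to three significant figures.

Below outfall 1: Q → 86220 L/s, C = (77300·0.2100 + 8920·350.0)/86220 = 36.40 µg/L.
Below outfall 2: Q → 88340 L/s, C = (86220·36.40 + 2120·342.0)/88340 = 43.73 µg/L.

43.7 µg/L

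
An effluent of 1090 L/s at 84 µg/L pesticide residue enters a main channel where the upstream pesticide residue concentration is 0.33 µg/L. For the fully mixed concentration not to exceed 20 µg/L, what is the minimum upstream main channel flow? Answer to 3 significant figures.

Set C_mix = 20: (Q·0.3300 + 1090·84.00) / (Q + 1090) = 20
→ Q = 1090·(84.00 − 20)/(20 − 0.3300) = 3547 L/s.

3550 L/s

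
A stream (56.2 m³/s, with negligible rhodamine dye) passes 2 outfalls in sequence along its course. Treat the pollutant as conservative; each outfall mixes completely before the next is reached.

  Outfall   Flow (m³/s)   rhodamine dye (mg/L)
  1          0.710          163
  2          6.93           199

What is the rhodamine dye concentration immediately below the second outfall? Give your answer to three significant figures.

23.4 mg/L

Below outfall 1: Q → 56.91 m³/s, C = (56.20·0 + 0.7100·163.0)/56.91 = 2.034 mg/L.
Below outfall 2: Q → 63.84 m³/s, C = (56.91·2.034 + 6.930·199.0)/63.84 = 23.41 mg/L.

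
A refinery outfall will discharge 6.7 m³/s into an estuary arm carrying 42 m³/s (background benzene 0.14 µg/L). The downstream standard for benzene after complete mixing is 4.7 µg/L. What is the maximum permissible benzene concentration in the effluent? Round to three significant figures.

33.3 µg/L

At the limit, (Qr·Cr + Qe·Cₑ)/(Qr + Qe) = 4.7:
Cₑ = (48.70·4.7 − 42.00·0.1400) / 6.700 = 33.29 µg/L.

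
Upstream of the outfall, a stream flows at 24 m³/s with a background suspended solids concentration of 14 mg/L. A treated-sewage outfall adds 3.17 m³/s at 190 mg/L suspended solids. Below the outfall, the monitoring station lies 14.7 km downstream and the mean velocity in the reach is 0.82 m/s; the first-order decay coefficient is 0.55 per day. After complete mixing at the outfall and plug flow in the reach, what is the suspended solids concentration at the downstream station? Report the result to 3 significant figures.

30.8 mg/L

Flow-weighted average: C = (24.00·14.00 + 3.170·190.0) / 27.17 = 938.3/27.17 = 34.53 mg/L.
Travel time t = 14.7·1000 / 0.82 = 17930 s = 4.980 h.
Applying C = C₀e^(−kt): 34.53 × 0.8922 = 30.81 mg/L.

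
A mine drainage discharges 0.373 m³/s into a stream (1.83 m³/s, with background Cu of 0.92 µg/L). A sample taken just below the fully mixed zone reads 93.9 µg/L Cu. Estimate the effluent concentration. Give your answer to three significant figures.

Mass balance: 1.830·0.9200 + 0.3730·Cₑ = 2.203·93.90
→ Cₑ = (2.203·93.90 − 1.830·0.9200) / 0.3730 = 550.1 µg/L.

550 µg/L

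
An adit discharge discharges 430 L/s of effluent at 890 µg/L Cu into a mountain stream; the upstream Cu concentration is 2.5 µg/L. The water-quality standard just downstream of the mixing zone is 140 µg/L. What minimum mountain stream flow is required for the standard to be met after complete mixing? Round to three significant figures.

Set C_mix = 140: (Q·2.500 + 430.0·890.0) / (Q + 430.0) = 140
→ Q = 430.0·(890.0 − 140)/(140 − 2.500) = 2345 L/s.

2350 L/s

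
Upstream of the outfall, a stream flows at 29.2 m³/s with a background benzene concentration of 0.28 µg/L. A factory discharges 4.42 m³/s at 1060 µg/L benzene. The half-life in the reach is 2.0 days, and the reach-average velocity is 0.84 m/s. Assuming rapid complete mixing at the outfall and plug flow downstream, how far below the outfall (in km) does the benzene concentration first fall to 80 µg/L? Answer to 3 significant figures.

117 km

Mixed concentration C = ΣQC/ΣQ = (29.20·0.2800 + 4.420·1060) / 33.62 = 4693/33.62 = 139.6 µg/L.
Half-life 2.0 d → k = ln 2 / 2.0 = 0.3466 d⁻¹.
Set 139.6·exp(−k·t) = 80 → t = ln(139.6/80)/k = 138800 s = 38.56 h.
Distance = v·t = 0.84·138800 = 116600 m = 116.6 km.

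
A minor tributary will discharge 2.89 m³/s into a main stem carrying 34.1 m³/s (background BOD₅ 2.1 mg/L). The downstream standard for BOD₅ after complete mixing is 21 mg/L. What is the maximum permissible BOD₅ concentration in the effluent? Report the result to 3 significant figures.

At the limit, (Qr·Cr + Qe·Cₑ)/(Qr + Qe) = 21:
Cₑ = (36.99·21 − 34.10·2.100) / 2.890 = 244.0 mg/L.

244 mg/L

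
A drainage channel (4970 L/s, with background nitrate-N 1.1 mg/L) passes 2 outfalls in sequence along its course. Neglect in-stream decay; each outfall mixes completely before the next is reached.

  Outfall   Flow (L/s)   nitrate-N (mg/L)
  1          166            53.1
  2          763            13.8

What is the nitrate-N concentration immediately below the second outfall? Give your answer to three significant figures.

Outfall 1: combined Q = 5136 L/s; C = (4970·1.100 + 166.0·53.10)/5136 = 2.781 mg/L.
Outfall 2: combined Q = 5899 L/s; C = (5136·2.781 + 763.0·13.80)/5899 = 4.206 mg/L.

4.21 mg/L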